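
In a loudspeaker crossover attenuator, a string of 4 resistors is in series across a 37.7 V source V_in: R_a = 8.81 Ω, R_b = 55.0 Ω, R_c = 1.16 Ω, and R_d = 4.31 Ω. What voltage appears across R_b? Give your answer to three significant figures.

V ≈ 29.9 V

Total series resistance ΣR = 8.81 + 55.0 + 1.16 + 4.31 = 69.28 Ω.
Voltage divider: V = V_in · (55.00 / 69.28) = 37.7 × 0.7939 = 29.93 V.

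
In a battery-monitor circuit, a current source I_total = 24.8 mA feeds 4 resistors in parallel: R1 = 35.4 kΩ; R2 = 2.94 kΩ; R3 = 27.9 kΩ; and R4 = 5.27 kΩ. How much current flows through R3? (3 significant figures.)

Total conductance ΣG = 1/35.4 + 1/2.94 + 1/27.9 + 1/5.27 = 0.5940 (units of 1/kΩ).
By the current-divider rule, I = I_total · G_k/ΣG = 24.8 × 0.06034 = 1.496 mA.

I ≈ 1.50 mA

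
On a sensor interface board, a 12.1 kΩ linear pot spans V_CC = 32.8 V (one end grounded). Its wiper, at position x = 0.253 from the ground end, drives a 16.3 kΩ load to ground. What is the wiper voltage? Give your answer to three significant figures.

V_out ≈ 7.28 V

Split the track: R_lower = x·R_p = 3.061 kΩ, R_upper = (1−x)·R_p = 9.039 kΩ.
R_L loads the lower segment: effective lower R = 2.577 kΩ.
Then V_out = V_CC · 2.577/(9.039 + 2.577) = 7.277 V.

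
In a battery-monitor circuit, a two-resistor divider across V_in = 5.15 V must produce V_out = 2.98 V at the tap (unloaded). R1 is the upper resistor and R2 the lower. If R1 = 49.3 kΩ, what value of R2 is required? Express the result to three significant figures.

V_out/V_in = R2/(R1+R2) = 0.5786.
So R2 = R1 · V_out/(V_in − V_out) = 49.3 × 2.98/(5.15 − 2.98) = 49.3 × 1.373 = 67.70 kΩ.

R2 ≈ 67.7 kΩ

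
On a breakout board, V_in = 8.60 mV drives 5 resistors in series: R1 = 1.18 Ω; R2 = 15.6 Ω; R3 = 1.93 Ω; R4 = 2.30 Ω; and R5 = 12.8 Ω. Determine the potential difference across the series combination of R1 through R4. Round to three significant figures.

V ≈ 5.34 mV

ΣR = 1.18 + 15.6 + 1.93 + 2.30 + 12.8 = 33.81 Ω.
R_{R1..R4} = 1.18 + 15.6 + 1.93 + 2.30 = 21.01 Ω.
By the voltage-divider rule, V = 8.60 × 21.01/33.81 = 5.344 mV.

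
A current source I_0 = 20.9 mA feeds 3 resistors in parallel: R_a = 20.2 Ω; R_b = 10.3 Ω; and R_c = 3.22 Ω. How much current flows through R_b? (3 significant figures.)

I ≈ 4.44 mA

ΣG = 1/20.2 + 1/10.3 + 1/3.22 = 0.4572.
By the current-divider rule, I = I_0 · G_k/ΣG = 20.9 × 0.2124 = 4.439 mA.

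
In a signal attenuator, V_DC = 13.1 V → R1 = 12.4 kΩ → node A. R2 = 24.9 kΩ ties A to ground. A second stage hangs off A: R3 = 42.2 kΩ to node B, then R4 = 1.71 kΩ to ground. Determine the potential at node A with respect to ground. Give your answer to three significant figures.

V_A ≈ 7.36 V

The second stage (R3 + R4 = 43.91 kΩ) loads node A in parallel with R2.
R2 ‖ (R3+R4) = 15.89 kΩ.
First divider: V_A = V_DC · 15.89/(12.4 + 15.89) = 7.358 V.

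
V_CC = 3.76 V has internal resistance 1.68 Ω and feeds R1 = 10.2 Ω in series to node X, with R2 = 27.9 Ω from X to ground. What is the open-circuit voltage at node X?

V_th ≈ 2.64 V

R1' = 1.68 + 10.2 = 11.88 Ω (source resistance + R1).
Open-circuit (no load on X): V_th = V_CC · R2/(R1' + R2) = 3.76 × 27.9/(11.88 + 27.9) = 2.637 V.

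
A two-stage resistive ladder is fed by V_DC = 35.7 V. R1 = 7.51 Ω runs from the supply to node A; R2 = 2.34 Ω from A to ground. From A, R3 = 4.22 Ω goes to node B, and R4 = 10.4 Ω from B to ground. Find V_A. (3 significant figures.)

V_A ≈ 7.56 V

Looking into the second stage from A: R3 + R4 = 14.62 Ω appears in parallel with R2.
R2 ‖ (R3+R4) = 2.017 Ω.
First divider: V_A = V_DC · 2.017/(7.51 + 2.017) = 7.559 V.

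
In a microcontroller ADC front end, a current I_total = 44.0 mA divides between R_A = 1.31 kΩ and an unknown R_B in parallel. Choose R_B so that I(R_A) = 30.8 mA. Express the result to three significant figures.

R_B ≈ 3.06 kΩ

The fraction through R_A equals R_B/(R_A+R_B).
With f = 0.7000, R_B = R_A · f/(1−f) = 1.31 × 2.333 = 3.057 kΩ.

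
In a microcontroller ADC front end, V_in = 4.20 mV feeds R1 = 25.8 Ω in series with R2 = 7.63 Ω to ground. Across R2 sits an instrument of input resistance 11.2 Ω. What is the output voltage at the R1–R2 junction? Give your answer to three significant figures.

V_out ≈ 0.628 mV

R2 ‖ R_L = (7.63 × 11.2)/(7.63 + 11.2) = 4.538 Ω.
Voltage divider with the loaded lower leg: V_out = 4.20 × 4.538/(25.8 + 4.538) = 4.20 × 0.1496 = 0.6283 mV.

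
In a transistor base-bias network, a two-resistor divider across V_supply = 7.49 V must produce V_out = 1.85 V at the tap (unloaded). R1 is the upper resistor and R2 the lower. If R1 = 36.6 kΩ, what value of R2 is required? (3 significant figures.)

Required fraction k = V_out/V_supply = 0.2470.
Rearranging, R2 = R1·k/(1−k) = 36.6 × 0.3280 = 12.01 kΩ.

R2 ≈ 12.0 kΩ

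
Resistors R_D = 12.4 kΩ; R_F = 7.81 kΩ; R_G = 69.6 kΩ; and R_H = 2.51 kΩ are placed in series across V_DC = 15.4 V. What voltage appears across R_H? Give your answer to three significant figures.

ΣR = 12.4 + 7.81 + 69.6 + 2.51 = 92.32 kΩ.
Voltage divider: V = V_DC · (2.510 / 92.32) = 15.4 × 0.02719 = 0.4187 V.

V ≈ 0.419 V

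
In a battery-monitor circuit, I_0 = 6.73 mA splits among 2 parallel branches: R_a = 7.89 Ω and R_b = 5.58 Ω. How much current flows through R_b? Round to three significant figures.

I ≈ 3.94 mA

For two parallel branches, I_k = I_0 · (other R)/(sum of R).
So I = 6.73 × 7.89/13.47 = 3.942 mA.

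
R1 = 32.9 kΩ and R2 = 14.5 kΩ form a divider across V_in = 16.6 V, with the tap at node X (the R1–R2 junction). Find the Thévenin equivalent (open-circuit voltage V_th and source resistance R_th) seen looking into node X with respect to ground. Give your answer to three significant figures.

Open-circuit (no load on X): V_th = V_in · R2/(R1 + R2) = 16.6 × 14.5/(32.90 + 14.5) = 5.078 V.
Looking into X with the source shorted: R_th = R1·R2/(R1+R2) = 32.90 × 14.5/47.40 = 10.06 kΩ.

V_th ≈ 5.08 V, R_th ≈ 10.1 kΩ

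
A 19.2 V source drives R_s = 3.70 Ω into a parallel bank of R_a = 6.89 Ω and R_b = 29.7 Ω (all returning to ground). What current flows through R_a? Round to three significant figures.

Combine the parallel branches: R_p = (1/6.89 + 1/29.7)⁻¹ = 5.593 Ω.
V_A by voltage divider: V_A = 19.2 × 5.593/(3.70 + 5.593) = 11.56 V.
Branch current I = V_A/R_a = 11.56/6.89 = 1.677 A.

I ≈ 1.68 A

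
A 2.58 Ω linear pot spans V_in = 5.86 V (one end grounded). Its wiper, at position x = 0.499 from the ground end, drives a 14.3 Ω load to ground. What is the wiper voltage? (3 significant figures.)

The pot divides into 1.293 Ω above the wiper and 1.287 Ω below.
Lower segment in parallel with the load: 1.287 ‖ 14.3 = 1.181 Ω.
V_out = 5.86 × 1.181/(1.293 + 1.181) = 2.798 V.

V_out ≈ 2.80 V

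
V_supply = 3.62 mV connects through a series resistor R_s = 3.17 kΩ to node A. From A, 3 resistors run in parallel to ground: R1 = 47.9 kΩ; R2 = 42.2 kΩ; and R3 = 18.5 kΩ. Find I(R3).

I ≈ 0.149 µA

Equivalent of the parallel group: R_p = 10.14 kΩ.
V_A = 3.62 × 10.14/13.31 = 2.758 mV.
I(R3) = V_A / R3 = 2.758/18.5 = 0.1491 µA.
(Equivalently: I_total = 0.2720 µA, then current-divider fraction G_k/ΣG = 0.5481.)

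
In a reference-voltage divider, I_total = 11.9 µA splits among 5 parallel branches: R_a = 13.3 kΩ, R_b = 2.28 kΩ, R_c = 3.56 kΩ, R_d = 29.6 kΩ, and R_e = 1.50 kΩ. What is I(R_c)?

Total conductance ΣG = 1/13.3 + 1/2.28 + 1/3.56 + 1/29.6 + 1/1.50 = 1.495 (units of 1/kΩ).
R_c takes the fraction G_k/ΣG = 0.2809/1.495 = 0.1879, so I = 11.9 × 0.1879 = 2.236 µA.

I ≈ 2.24 µA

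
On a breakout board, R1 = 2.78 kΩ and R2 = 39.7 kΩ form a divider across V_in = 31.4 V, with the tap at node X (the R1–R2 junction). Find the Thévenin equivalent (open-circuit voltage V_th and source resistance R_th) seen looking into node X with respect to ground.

Open-circuit (no load on X): V_th = V_in · R2/(R1 + R2) = 31.4 × 39.7/(2.780 + 39.7) = 29.35 V.
Looking into X with the source shorted: R_th = R1·R2/(R1+R2) = 2.780 × 39.7/42.48 = 2.598 kΩ.

V_th ≈ 29.3 V, R_th ≈ 2.60 kΩ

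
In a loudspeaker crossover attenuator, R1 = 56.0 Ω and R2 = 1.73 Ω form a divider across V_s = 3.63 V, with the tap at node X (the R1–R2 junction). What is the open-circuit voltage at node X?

V_th ≈ 0.109 V

Open-circuit (no load on X): V_th = V_s · R2/(R1 + R2) = 3.63 × 1.73/(56.00 + 1.73) = 0.1088 V.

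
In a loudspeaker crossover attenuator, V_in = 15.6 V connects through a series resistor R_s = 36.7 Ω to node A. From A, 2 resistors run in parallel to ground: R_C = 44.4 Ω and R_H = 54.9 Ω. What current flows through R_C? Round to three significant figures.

I ≈ 0.141 A

Equivalent of the parallel group: R_p = 24.55 Ω.
Node voltage V_A = V_in · R_p/(R_s + R_p) = 15.6 × 0.4008 = 6.252 V.
Branch current I = V_A/R_C = 6.252/44.4 = 0.1408 A.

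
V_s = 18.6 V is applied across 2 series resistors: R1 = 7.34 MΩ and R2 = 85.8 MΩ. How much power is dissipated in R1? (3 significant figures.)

P ≈ 0.293 µW

Series current I = V_s/ΣR = 18.6/93.14 = 0.1997 µA.
P(R1) = I²·R1 = (0.1997)² × 7.34 = 0.2927 µW.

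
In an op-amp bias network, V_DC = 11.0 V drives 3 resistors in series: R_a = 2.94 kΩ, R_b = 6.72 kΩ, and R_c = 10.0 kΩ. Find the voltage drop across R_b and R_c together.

Series total: ΣR = 2.94 + 6.72 + 10.0 = 19.66 kΩ.
R_{R_b..R_c} = 6.72 + 10.0 = 16.72 kΩ.
V = V_DC · R/ΣR = 11.0 × 0.8505 = 9.355 V.

V ≈ 9.36 V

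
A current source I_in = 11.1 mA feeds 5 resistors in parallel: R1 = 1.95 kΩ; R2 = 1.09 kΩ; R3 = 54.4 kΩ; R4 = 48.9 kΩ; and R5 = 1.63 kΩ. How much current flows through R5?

Total conductance ΣG = 1/1.95 + 1/1.09 + 1/54.4 + 1/48.9 + 1/1.63 = 2.083 (units of 1/kΩ).
By the current-divider rule, I = I_in · G_k/ΣG = 11.1 × 0.2946 = 3.270 mA.

I ≈ 3.27 mA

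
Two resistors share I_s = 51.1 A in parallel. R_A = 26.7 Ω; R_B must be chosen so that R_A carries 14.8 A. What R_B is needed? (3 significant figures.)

In a two-way split, I_A/I_s = R_B/(R_A + R_B).
With f = 0.2896, R_B = R_A · f/(1−f) = 26.7 × 0.4077 = 10.89 Ω.

R_B ≈ 10.9 Ω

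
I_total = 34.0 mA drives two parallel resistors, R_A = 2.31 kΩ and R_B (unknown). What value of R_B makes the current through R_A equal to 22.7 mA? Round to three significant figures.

R_B ≈ 4.64 kΩ

Two-branch current divider: I_A = I_total · R_B/(R_A + R_B).
With f = 0.6676, R_B = R_A · f/(1−f) = 2.31 × 2.009 = 4.640 kΩ.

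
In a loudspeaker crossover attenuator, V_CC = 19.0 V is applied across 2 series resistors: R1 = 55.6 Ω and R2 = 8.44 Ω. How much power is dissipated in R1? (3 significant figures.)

P ≈ 4.89 W

Series current I = V_CC/ΣR = 19.0/64.04 = 0.2967 A.
P(R1) = I²·R1 = (0.2967)² × 55.6 = 4.894 W.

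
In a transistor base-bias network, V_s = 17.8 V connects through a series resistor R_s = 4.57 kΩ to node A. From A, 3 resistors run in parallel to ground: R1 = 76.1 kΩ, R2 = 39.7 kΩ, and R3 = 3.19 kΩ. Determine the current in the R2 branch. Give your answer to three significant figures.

Equivalent of the parallel group: R_p = 2.842 kΩ.
V_A by voltage divider: V_A = 17.8 × 2.842/(4.57 + 2.842) = 6.826 V.
I(R2) = V_A / R2 = 6.826/39.7 = 0.1719 mA.

I ≈ 0.172 mA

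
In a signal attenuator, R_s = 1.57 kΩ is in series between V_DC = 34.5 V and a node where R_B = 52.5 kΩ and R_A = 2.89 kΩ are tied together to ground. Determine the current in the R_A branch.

I ≈ 7.59 mA

Equivalent of the parallel group: R_p = 2.739 kΩ.
V_A by voltage divider: V_A = 34.5 × 2.739/(1.57 + 2.739) = 21.93 V.
I(R_A) = V_A / R_A = 21.93/2.89 = 7.588 mA.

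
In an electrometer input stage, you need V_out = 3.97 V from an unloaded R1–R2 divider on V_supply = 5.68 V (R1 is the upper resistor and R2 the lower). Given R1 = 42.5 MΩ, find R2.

The divider ratio is R2/(R1+R2) = 3.97/5.68 = 0.6989.
Rearranging, R2 = R1·k/(1−k) = 42.5 × 2.322 = 98.67 MΩ.

R2 ≈ 98.7 MΩ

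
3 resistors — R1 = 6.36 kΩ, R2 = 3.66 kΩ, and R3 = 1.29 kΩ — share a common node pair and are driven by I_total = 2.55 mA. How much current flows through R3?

ΣG = 1/6.36 + 1/3.66 + 1/1.29 = 1.206.
Current divider: I(R3) = I_total · G_k/ΣG = 2.55 × (0.7752/1.206) = 2.55 × 0.6430 = 1.640 mA.

I ≈ 1.64 mA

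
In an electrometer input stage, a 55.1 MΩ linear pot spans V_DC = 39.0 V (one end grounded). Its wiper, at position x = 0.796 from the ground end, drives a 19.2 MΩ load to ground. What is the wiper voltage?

V_out ≈ 21.2 V

Lower segment x·R_p = 43.86 MΩ; upper segment (1−x)·R_p = 11.24 MΩ.
(x·R_p) ‖ R_L = 13.35 MΩ.
V_out = 39.0 × 13.35/(11.24 + 13.35) = 21.18 V.
(Unloaded: V_out = x·V_DC = 31.0 V.)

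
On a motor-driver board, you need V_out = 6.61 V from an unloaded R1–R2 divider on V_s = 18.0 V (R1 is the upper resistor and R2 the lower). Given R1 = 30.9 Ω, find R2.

R2 ≈ 17.9 Ω

The divider ratio is R2/(R1+R2) = 6.61/18.0 = 0.3672.
Rearranging, R2 = R1·k/(1−k) = 30.9 × 0.5803 = 17.93 Ω.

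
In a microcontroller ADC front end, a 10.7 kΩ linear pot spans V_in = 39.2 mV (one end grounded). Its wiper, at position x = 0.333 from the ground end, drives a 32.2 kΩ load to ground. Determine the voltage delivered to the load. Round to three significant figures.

Split the track: R_lower = x·R_p = 3.563 kΩ, R_upper = (1−x)·R_p = 7.137 kΩ.
R_L loads the lower segment: effective lower R = 3.208 kΩ.
V_out = 39.2 × 3.208/(7.137 + 3.208) = 12.16 mV.

V_out ≈ 12.2 mV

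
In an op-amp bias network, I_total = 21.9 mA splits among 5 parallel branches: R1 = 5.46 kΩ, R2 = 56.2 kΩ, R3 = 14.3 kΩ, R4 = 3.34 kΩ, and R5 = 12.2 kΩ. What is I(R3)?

Total conductance ΣG = 1/5.46 + 1/56.2 + 1/14.3 + 1/3.34 + 1/12.2 = 0.6522 (units of 1/kΩ).
R3 takes the fraction G_k/ΣG = 0.06993/0.6522 = 0.1072, so I = 21.9 × 0.1072 = 2.348 mA.

I ≈ 2.35 mA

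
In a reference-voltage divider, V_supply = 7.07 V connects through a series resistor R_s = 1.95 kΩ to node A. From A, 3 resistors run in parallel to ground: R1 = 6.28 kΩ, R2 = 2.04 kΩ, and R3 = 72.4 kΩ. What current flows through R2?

I ≈ 1.51 mA

Equivalent of the parallel group: R_p = 1.508 kΩ.
V_A = 7.07 × 1.508/3.458 = 3.083 V.
I(R2) = V_A / R2 = 3.083/2.04 = 1.511 mA.
(Equivalently: I_total = 2.045 mA, then current-divider fraction G_k/ΣG = 0.7391.)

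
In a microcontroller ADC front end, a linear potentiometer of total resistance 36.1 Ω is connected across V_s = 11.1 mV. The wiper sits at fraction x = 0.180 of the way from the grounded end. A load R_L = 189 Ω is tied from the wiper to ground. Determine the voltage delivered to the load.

V_out ≈ 1.94 mV

Lower segment x·R_p = 6.498 Ω; upper segment (1−x)·R_p = 29.60 Ω.
Lower segment in parallel with the load: 6.498 ‖ 189 = 6.282 Ω.
V_out = 11.1 × 6.282/(29.60 + 6.282) = 1.943 mV.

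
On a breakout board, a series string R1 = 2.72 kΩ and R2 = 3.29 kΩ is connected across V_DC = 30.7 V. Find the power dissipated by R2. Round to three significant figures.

Series current I = V_DC/ΣR = 30.7/6.010 = 5.108 mA.
V(R2) = I·R = 16.81 V; P = V·I = 16.81 × 5.108 = 85.85 mW.

P ≈ 85.8 mW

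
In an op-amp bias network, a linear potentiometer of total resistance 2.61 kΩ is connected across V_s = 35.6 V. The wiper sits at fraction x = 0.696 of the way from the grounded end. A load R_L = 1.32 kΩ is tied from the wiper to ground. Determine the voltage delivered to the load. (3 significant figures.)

Lower segment x·R_p = 1.817 kΩ; upper segment (1−x)·R_p = 0.7934 kΩ.
(x·R_p) ‖ R_L = 0.7645 kΩ.
Loaded-divider output: V_out = 35.6 × 0.4907 = 17.47 V.

V_out ≈ 17.5 V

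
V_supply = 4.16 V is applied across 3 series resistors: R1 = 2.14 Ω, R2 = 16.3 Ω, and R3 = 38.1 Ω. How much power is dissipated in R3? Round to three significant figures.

P ≈ 0.206 W

ΣR = 56.54 Ω → I = 4.16/56.54 = 0.07358 A.
V(R3) = I·R = 2.803 V; P = V·I = 2.803 × 0.07358 = 0.2063 W.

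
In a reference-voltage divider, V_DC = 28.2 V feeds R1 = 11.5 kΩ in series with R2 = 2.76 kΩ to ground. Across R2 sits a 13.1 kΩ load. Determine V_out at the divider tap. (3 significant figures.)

V_out ≈ 4.67 V

First combine the lower leg with the load: R2 ‖ R_L = 2.280 kΩ.
Then V_out = V_DC · R2'/(R1 + R2') = 28.2 × 2.280/13.78 = 4.665 V.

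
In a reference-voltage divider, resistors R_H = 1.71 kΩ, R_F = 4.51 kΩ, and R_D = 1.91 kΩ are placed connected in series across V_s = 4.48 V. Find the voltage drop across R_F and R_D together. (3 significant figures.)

V ≈ 3.54 V

Total series resistance ΣR = 1.71 + 4.51 + 1.91 = 8.130 kΩ.
R_{R_F..R_D} = 4.51 + 1.91 = 6.420 kΩ.
V = V_s · R/ΣR = 4.48 × 0.7897 = 3.538 V.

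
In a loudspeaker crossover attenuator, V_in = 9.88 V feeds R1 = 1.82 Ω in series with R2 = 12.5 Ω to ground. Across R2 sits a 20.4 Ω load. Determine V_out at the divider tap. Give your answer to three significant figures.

First combine the lower leg with the load: R2 ‖ R_L = 7.751 Ω.
Voltage divider with the loaded lower leg: V_out = 9.88 × 7.751/(1.82 + 7.751) = 9.88 × 0.8098 = 8.001 V.
(Unloaded it would be 8.62 V; the load pulls it down.)

V_out ≈ 8.00 V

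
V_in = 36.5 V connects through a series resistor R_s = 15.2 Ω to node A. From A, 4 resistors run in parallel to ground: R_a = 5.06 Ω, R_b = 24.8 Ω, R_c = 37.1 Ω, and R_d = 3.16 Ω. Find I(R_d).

I ≈ 1.17 A

Equivalent of the parallel group: R_p = 1.720 Ω.
V_A by voltage divider: V_A = 36.5 × 1.720/(15.2 + 1.720) = 3.711 V.
Branch current I = V_A/R_d = 3.711/3.16 = 1.174 A.
(Check via current divider: I_total = 2.157 A; share G_k/ΣG = 0.5443 → same result.)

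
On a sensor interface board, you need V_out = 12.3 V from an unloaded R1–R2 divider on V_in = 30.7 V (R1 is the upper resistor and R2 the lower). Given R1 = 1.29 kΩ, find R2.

R2 ≈ 0.862 kΩ

V_out/V_in = R2/(R1+R2) = 0.4007.
R2 = R1 · 0.4007/(1 − 0.4007) = 0.8623 kΩ.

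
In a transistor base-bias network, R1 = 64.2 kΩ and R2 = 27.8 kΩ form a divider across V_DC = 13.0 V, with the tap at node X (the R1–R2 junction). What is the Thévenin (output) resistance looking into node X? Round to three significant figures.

R_th ≈ 19.4 kΩ

Zeroing V_DC shorts the top of R1 to ground, so R_th = R1 ‖ R2 = 19.40 kΩ.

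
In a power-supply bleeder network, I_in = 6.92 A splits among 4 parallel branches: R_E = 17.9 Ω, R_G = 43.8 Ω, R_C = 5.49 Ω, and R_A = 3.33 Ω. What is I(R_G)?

I ≈ 0.282 A

Total conductance ΣG = 1/17.9 + 1/43.8 + 1/5.49 + 1/3.33 = 0.5611 (units of 1/Ω).
By the current-divider rule, I = I_in · G_k/ΣG = 6.92 × 0.04069 = 0.2816 A.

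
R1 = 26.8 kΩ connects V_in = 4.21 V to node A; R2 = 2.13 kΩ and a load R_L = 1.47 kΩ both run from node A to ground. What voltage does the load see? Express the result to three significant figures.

V_out ≈ 0.132 V

The load sits in parallel with R2, giving an effective lower resistance R2' = R2·R_L/(R2+R_L) = 0.8698 kΩ.
Now apply the divider: V_out = 4.21 × 0.03143 = 0.1323 V.
(Unloaded it would be 0.310 V; the load pulls it down.)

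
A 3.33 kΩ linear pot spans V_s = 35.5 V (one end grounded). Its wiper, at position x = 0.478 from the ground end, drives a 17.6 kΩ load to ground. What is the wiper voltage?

The pot divides into 1.738 kΩ above the wiper and 1.592 kΩ below.
R_L loads the lower segment: effective lower R = 1.460 kΩ.
V_out = 35.5 × 1.460/(1.738 + 1.460) = 16.20 V.

V_out ≈ 16.2 V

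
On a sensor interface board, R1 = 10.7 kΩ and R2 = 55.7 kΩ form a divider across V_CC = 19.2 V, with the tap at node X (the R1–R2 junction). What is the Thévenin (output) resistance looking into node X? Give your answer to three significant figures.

R_th ≈ 8.98 kΩ

Looking into X with the source shorted: R_th = R1·R2/(R1+R2) = 10.70 × 55.7/66.40 = 8.976 kΩ.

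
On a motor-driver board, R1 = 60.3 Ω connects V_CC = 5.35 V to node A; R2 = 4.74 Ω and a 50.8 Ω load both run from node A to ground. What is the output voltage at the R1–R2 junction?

The load sits in parallel with R2, giving an effective lower resistance R2' = R2·R_L/(R2+R_L) = 4.335 Ω.
Voltage divider with the loaded lower leg: V_out = 5.35 × 4.335/(60.3 + 4.335) = 5.35 × 0.06708 = 0.3589 V.
(Unloaded it would be 0.390 V; the load pulls it down.)

V_out ≈ 0.359 V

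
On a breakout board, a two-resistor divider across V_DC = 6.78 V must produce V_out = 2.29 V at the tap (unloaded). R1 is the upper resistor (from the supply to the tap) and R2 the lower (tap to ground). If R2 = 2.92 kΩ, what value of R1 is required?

V_out/V_DC = R2/(R1+R2) = 0.3378.
So R1 = R2 · (V_DC/V_out − 1) = 2.92 × (6.78/2.29 − 1) = 2.92 × 1.961 = 5.725 kΩ.

R1 ≈ 5.73 kΩ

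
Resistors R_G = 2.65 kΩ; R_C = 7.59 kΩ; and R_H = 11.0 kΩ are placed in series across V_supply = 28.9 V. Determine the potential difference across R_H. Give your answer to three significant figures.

V ≈ 15.0 V

Series total: ΣR = 2.65 + 7.59 + 11.0 = 21.24 kΩ.
V = V_supply · R/ΣR = 28.9 × 0.5179 = 14.97 V.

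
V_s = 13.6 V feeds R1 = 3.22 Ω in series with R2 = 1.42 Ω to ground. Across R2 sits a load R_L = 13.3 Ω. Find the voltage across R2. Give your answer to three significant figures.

First combine the lower leg with the load: R2 ‖ R_L = 1.283 Ω.
Voltage divider with the loaded lower leg: V_out = 13.6 × 1.283/(3.22 + 1.283) = 13.6 × 0.2849 = 3.875 V.
(Unloaded it would be 4.16 V; the load pulls it down.)

V_out ≈ 3.87 V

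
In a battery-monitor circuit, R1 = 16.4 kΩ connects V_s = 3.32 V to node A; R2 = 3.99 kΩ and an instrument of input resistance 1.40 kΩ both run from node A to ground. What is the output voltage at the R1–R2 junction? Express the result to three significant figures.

R2 ‖ R_L = (3.99 × 1.40)/(3.99 + 1.40) = 1.036 kΩ.
Voltage divider with the loaded lower leg: V_out = 3.32 × 1.036/(16.4 + 1.036) = 3.32 × 0.05944 = 0.1973 V.
(Unloaded it would be 0.650 V; the load pulls it down.)

V_out ≈ 0.197 V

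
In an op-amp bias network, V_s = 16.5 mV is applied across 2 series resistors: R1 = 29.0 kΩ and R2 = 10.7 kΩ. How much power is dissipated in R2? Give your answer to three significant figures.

ΣR = 39.70 kΩ → I = 16.5/39.70 = 0.4156 µA.
P(R2) = I²·R2 = (0.4156)² × 10.7 = 1.848 nW.

P ≈ 1.85 nW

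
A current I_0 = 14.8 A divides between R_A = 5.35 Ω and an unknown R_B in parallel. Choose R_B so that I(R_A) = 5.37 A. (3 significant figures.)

The fraction through R_A equals R_B/(R_A+R_B).
With f = 0.3628, R_B = R_A · f/(1−f) = 5.35 × 0.5695 = 3.047 Ω.

R_B ≈ 3.05 Ω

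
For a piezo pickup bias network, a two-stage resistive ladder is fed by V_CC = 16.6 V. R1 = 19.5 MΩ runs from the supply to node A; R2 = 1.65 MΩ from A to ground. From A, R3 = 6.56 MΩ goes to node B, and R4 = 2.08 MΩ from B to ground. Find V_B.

V_B ≈ 0.265 V

Looking into the second stage from A: R3 + R4 = 8.640 MΩ appears in parallel with R2.
R2 ‖ (R3+R4) = 1.385 MΩ.
V_A = 16.6 × 1.385/(19.5 + 1.385) = 1.101 V.
V_B = V_A × 0.2407 = 0.2651 V.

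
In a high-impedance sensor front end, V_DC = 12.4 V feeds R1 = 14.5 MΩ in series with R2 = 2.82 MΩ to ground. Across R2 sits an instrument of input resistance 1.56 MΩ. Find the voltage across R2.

V_out ≈ 0.803 V

The load sits in parallel with R2, giving an effective lower resistance R2' = R2·R_L/(R2+R_L) = 1.004 MΩ.
Now apply the divider: V_out = 12.4 × 0.06478 = 0.8033 V.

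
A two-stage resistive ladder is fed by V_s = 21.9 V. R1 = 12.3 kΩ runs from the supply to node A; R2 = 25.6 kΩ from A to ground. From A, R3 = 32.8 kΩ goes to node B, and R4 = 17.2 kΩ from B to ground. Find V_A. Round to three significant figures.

Looking into the second stage from A: R3 + R4 = 50.00 kΩ appears in parallel with R2.
R2 ‖ (R3+R4) = 16.93 kΩ.
So V_A = 21.9 × 0.5792 = 12.68 V.

V_A ≈ 12.7 V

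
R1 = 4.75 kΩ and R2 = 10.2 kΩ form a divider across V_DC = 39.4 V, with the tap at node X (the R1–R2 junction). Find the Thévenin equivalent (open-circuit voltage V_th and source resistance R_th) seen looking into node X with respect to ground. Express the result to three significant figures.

V_th ≈ 26.9 V, R_th ≈ 3.24 kΩ

With X open, the divider is unloaded: V_th = 39.4 × 10.2/14.95 = 26.88 V.
With V_DC suppressed (replaced by a short), R_th = R1 ‖ R2 = (4.750 × 10.2)/(4.750 + 10.2) = 3.241 kΩ.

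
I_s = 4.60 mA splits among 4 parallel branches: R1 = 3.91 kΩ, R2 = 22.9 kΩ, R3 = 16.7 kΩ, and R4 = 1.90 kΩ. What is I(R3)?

Total conductance ΣG = 1/3.91 + 1/22.9 + 1/16.7 + 1/1.90 = 0.8856 (units of 1/kΩ).
Current divider: I(R3) = I_s · G_k/ΣG = 4.60 × (0.05988/0.8856) = 4.60 × 0.06761 = 0.3110 mA.

I ≈ 0.311 mA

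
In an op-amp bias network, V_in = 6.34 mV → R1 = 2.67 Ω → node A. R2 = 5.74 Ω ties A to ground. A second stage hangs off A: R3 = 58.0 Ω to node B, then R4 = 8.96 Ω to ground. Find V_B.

The second stage (R3 + R4 = 66.96 Ω) loads node A in parallel with R2.
R2 ‖ (R3+R4) = 5.287 Ω.
So V_A = 6.34 × 0.6644 = 4.213 mV.
V_B = V_A × 0.1338 = 0.5637 mV.

V_B ≈ 0.564 mV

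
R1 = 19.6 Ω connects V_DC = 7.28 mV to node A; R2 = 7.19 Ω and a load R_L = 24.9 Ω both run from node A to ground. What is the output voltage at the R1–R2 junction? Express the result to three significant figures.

V_out ≈ 1.61 mV

R2 ‖ R_L = (7.19 × 24.9)/(7.19 + 24.9) = 5.579 Ω.
Now apply the divider: V_out = 7.28 × 0.2216 = 1.613 mV.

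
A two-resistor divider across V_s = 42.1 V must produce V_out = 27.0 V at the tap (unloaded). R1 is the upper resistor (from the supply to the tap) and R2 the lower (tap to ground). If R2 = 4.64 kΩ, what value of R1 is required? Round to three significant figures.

R1 ≈ 2.59 kΩ

The divider ratio is R2/(R1+R2) = 27.0/42.1 = 0.6413.
So R1 = R2 · (V_s/V_out − 1) = 4.64 × (42.1/27.0 − 1) = 4.64 × 0.5593 = 2.595 kΩ.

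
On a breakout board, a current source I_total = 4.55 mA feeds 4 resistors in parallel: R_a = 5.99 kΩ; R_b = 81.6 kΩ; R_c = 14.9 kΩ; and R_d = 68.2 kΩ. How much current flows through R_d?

ΣG = 1/5.99 + 1/81.6 + 1/14.9 + 1/68.2 = 0.2610.
R_d takes the fraction G_k/ΣG = 0.01466/0.2610 = 0.05618, so I = 4.55 × 0.05618 = 0.2556 mA.

I ≈ 0.256 mA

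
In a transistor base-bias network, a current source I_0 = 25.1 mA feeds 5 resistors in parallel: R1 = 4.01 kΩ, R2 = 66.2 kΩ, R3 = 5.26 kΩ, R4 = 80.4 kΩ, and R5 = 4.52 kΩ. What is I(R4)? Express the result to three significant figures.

I ≈ 0.454 mA

Total conductance ΣG = 1/4.01 + 1/66.2 + 1/5.26 + 1/80.4 + 1/4.52 = 0.6883 (units of 1/kΩ).
By the current-divider rule, I = I_0 · G_k/ΣG = 25.1 × 0.01807 = 0.4536 mA.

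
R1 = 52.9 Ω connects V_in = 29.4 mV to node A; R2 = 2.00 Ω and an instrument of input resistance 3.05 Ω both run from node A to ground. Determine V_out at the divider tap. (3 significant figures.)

V_out ≈ 0.656 mV

The load sits in parallel with R2, giving an effective lower resistance R2' = R2·R_L/(R2+R_L) = 1.208 Ω.
Voltage divider with the loaded lower leg: V_out = 29.4 × 1.208/(52.9 + 1.208) = 29.4 × 0.02232 = 0.6563 mV.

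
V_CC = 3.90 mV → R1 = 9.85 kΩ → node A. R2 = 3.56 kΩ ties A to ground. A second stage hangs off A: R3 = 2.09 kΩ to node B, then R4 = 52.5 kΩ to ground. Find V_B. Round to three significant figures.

Looking into the second stage from A: R3 + R4 = 54.59 kΩ appears in parallel with R2.
Effective lower resistance at A: R2 ‖ 54.59 = 3.342 kΩ.
First divider: V_A = V_CC · 3.342/(9.85 + 3.342) = 0.9880 mV.
Then the unloaded second divider: V_B = V_A × R4/(R3+R4) = 0.9880 × 0.9617 = 0.9502 mV.

V_B ≈ 0.950 mV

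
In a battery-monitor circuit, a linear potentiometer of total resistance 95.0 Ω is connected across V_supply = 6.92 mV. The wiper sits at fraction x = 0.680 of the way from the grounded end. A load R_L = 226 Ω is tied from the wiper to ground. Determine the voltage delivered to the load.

Lower segment x·R_p = 64.60 Ω; upper segment (1−x)·R_p = 30.40 Ω.
(x·R_p) ‖ R_L = 50.24 Ω.
Loaded-divider output: V_out = 6.92 × 0.6230 = 4.311 mV.
(Unloaded: V_out = x·V_supply = 4.71 mV.)

V_out ≈ 4.31 mV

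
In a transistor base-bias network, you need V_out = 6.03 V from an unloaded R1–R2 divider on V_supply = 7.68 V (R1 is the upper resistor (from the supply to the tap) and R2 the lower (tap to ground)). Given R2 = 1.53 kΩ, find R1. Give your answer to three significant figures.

R1 ≈ 0.419 kΩ

V_out/V_supply = R2/(R1+R2) = 0.7852.
So R1 = R2 · (V_supply/V_out − 1) = 1.53 × (7.68/6.03 − 1) = 1.53 × 0.2736 = 0.4187 kΩ.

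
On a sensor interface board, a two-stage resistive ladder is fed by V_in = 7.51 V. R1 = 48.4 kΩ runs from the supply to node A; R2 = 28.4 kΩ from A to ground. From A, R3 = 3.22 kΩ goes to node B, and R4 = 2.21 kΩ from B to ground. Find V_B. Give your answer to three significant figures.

Looking into the second stage from A: R3 + R4 = 5.430 kΩ appears in parallel with R2.
R2 ‖ (R3+R4) = 4.558 kΩ.
V_A = 7.51 × 4.558/(48.4 + 4.558) = 0.6464 V.
V_B = V_A × 0.4070 = 0.2631 V.

V_B ≈ 0.263 V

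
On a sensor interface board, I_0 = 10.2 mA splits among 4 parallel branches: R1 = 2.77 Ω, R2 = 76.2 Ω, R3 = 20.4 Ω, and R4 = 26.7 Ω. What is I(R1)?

I ≈ 7.99 mA

Conductances: ΣG = 1/2.77 + 1/76.2 + 1/20.4 + 1/26.7 = 0.4606 (1/Ω).
Current divider: I(R1) = I_0 · G_k/ΣG = 10.2 × (0.3610/0.4606) = 10.2 × 0.7838 = 7.994 mA.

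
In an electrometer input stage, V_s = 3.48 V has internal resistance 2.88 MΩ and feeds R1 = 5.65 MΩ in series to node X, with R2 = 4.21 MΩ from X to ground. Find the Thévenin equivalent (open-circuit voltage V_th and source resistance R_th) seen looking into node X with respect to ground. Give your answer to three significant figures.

V_th ≈ 1.15 V, R_th ≈ 2.82 MΩ

R1' = 2.88 + 5.65 = 8.530 MΩ (source resistance + R1).
With X open, the divider is unloaded: V_th = 3.48 × 4.21/12.74 = 1.150 V.
Zeroing V_s shorts the top of R1' to ground, so R_th = R1' ‖ R2 = 2.819 MΩ.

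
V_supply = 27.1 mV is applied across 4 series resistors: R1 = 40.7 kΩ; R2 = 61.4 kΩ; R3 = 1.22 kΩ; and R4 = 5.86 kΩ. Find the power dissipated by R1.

P ≈ 2.51 nW

Series current I = V_supply/ΣR = 27.1/109.2 = 0.2482 µA.
V(R1) = I·R = 10.10 mV; P = V·I = 10.10 × 0.2482 = 2.508 nW.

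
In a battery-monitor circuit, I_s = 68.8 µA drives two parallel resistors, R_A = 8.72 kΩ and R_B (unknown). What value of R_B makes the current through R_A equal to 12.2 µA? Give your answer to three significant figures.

In a two-way split, I_A/I_s = R_B/(R_A + R_B).
12.2/68.8 = R_B/(R_A + R_B) → R_B = R_A · (0.1773)/(1 − 0.1773) = 8.72 × 0.2155 = 1.880 kΩ.

R_B ≈ 1.88 kΩ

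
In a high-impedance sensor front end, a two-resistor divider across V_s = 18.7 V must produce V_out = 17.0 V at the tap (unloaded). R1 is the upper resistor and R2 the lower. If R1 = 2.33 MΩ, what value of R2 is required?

V_out/V_s = R2/(R1+R2) = 0.9091.
R2 = R1 · 0.9091/(1 − 0.9091) = 23.30 MΩ.

R2 ≈ 23.3 MΩ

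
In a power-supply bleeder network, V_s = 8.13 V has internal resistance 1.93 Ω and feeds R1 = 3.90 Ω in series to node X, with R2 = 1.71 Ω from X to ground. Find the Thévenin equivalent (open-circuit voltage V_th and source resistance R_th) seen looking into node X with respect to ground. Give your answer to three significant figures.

V_th ≈ 1.84 V, R_th ≈ 1.32 Ω

R1' = 1.93 + 3.90 = 5.830 Ω (source resistance + R1).
With X open, the divider is unloaded: V_th = 8.13 × 1.71/7.540 = 1.844 V.
Looking into X with the source shorted: R_th = R1'·R2/(R1'+R2) = 5.830 × 1.71/7.540 = 1.322 Ω.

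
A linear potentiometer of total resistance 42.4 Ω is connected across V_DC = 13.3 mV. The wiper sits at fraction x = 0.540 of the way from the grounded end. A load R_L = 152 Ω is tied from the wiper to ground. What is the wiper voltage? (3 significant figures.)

The pot divides into 19.50 Ω above the wiper and 22.90 Ω below.
R_L loads the lower segment: effective lower R = 19.90 Ω.
V_out = 13.3 × 19.90/(19.50 + 19.90) = 6.717 mV.

V_out ≈ 6.72 mV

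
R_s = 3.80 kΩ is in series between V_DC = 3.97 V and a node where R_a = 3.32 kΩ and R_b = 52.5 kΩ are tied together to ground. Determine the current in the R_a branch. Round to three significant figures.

I ≈ 0.539 mA

Parallel bank: R_p = 1/(1/3.32 + 1/52.5) = 3.123 kΩ.
V_A by voltage divider: V_A = 3.97 × 3.123/(3.80 + 3.123) = 1.791 V.
I(R_a) = V_A / R_a = 1.791/3.32 = 0.5394 mA.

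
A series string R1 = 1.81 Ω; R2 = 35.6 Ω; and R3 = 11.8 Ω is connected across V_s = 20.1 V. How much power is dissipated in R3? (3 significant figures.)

P ≈ 1.97 W

The common current is I = 20.1/49.21 = 0.4085 A.
P = I²R = 0.1668 × 11.8 = 1.969 W.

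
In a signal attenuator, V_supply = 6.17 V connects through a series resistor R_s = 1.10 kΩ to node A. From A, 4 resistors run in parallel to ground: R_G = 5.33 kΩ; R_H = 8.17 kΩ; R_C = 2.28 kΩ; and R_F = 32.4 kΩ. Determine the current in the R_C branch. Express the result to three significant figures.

Parallel bank: R_p = 1/(1/5.33 + 1/8.17 + 1/2.28 + 1/32.4) = 1.283 kΩ.
V_A = 6.17 × 1.283/2.383 = 3.322 V.
I(R_C) = V_A / R_C = 3.322/2.28 = 1.457 mA.

I ≈ 1.46 mA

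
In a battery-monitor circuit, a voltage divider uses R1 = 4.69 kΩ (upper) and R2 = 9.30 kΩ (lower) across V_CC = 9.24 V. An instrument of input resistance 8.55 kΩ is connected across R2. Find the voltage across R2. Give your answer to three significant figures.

R2 ‖ R_L = (9.30 × 8.55)/(9.30 + 8.55) = 4.455 kΩ.
Now apply the divider: V_out = 9.24 × 0.4871 = 4.501 V.
(Unloaded it would be 6.14 V; the load pulls it down.)

V_out ≈ 4.50 V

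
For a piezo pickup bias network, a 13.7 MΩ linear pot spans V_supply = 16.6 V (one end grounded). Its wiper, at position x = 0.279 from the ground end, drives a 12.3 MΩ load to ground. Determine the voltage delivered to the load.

Lower segment x·R_p = 3.822 MΩ; upper segment (1−x)·R_p = 9.878 MΩ.
(x·R_p) ‖ R_L = 2.916 MΩ.
Then V_out = V_supply · 2.916/(9.878 + 2.916) = 3.784 V.
(Unloaded: V_out = x·V_supply = 4.63 V.)

V_out ≈ 3.78 V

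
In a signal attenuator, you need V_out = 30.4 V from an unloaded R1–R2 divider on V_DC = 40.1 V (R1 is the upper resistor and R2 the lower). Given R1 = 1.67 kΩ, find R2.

The divider ratio is R2/(R1+R2) = 30.4/40.1 = 0.7581.
So R2 = R1 · V_out/(V_DC − V_out) = 1.67 × 30.4/(40.1 − 30.4) = 1.67 × 3.134 = 5.234 kΩ.

R2 ≈ 5.23 kΩ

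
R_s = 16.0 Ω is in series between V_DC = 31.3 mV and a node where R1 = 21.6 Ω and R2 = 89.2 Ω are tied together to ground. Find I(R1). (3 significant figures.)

I ≈ 0.755 mA

Combine the parallel branches: R_p = (1/21.6 + 1/89.2)⁻¹ = 17.39 Ω.
Node voltage V_A = V_DC · R_p/(R_s + R_p) = 31.3 × 0.5208 = 16.30 mV.
I(R1) = V_A / R1 = 16.30/21.6 = 0.7547 mA.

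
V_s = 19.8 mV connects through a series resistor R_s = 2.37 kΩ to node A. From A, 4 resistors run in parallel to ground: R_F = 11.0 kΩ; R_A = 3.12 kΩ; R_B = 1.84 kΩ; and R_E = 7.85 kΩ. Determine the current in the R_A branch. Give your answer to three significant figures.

I ≈ 1.78 µA

Parallel bank: R_p = 1/(1/11.0 + 1/3.12 + 1/1.84 + 1/7.85) = 0.9240 kΩ.
V_A by voltage divider: V_A = 19.8 × 0.9240/(2.37 + 0.9240) = 5.554 mV.
I(R_A) = V_A / R_A = 5.554/3.12 = 1.780 µA.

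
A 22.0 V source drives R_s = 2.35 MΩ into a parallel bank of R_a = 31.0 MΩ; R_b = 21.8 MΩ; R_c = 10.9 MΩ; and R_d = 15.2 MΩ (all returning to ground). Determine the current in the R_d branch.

Combine the parallel branches: R_p = (1/31.0 + 1/21.8 + 1/10.9 + 1/15.2)⁻¹ = 4.243 MΩ.
Node voltage V_A = V_CC · R_p/(R_s + R_p) = 22.0 × 0.6436 = 14.16 V.
I(R_d) = V_A / R_d = 14.16/15.2 = 0.9315 µA.

I ≈ 0.931 µA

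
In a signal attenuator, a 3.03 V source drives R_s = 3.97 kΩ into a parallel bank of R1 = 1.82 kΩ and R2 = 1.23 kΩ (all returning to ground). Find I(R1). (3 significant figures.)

I ≈ 0.260 mA

Equivalent of the parallel group: R_p = 0.7340 kΩ.
V_A by voltage divider: V_A = 3.03 × 0.7340/(3.97 + 0.7340) = 0.4728 V.
Branch current I = V_A/R1 = 0.4728/1.82 = 0.2598 mA.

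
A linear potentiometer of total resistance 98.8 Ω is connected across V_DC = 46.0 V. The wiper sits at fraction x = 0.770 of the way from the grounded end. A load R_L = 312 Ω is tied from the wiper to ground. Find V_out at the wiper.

V_out ≈ 33.5 V

The pot divides into 22.72 Ω above the wiper and 76.08 Ω below.
R_L loads the lower segment: effective lower R = 61.16 Ω.
Then V_out = V_DC · 61.16/(22.72 + 61.16) = 33.54 V.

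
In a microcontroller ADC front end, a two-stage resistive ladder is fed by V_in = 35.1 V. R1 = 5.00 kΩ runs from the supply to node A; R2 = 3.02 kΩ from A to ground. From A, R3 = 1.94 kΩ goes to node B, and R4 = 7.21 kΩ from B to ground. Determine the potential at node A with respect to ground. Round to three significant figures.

V_A ≈ 11.0 V

Looking into the second stage from A: R3 + R4 = 9.150 kΩ appears in parallel with R2.
R2 ‖ (R3+R4) = 2.271 kΩ.
So V_A = 35.1 × 0.3123 = 10.96 V.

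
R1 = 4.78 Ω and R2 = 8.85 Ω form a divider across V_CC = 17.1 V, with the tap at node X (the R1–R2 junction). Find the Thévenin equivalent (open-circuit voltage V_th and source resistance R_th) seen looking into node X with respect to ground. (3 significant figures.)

V_th ≈ 11.1 V, R_th ≈ 3.10 Ω

Open-circuit (no load on X): V_th = V_CC · R2/(R1 + R2) = 17.1 × 8.85/(4.780 + 8.85) = 11.10 V.
Looking into X with the source shorted: R_th = R1·R2/(R1+R2) = 4.780 × 8.85/13.63 = 3.104 Ω.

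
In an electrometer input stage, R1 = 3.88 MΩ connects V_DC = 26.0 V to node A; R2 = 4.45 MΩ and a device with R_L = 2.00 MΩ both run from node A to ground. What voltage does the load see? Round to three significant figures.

V_out ≈ 6.82 V

First combine the lower leg with the load: R2 ‖ R_L = 1.380 MΩ.
Then V_out = V_DC · R2'/(R1 + R2') = 26.0 × 1.380/5.260 = 6.821 V.
(Unloaded it would be 13.9 V; the load pulls it down.)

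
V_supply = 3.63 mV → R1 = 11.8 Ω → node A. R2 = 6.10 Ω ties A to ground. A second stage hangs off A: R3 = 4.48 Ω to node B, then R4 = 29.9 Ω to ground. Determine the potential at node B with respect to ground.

The second stage (R3 + R4 = 34.38 Ω) loads node A in parallel with R2.
Effective lower resistance at A: R2 ‖ 34.38 = 5.181 Ω.
So V_A = 3.63 × 0.3051 = 1.108 mV.
Then the unloaded second divider: V_B = V_A × R4/(R3+R4) = 1.108 × 0.8697 = 0.9632 mV.

V_B ≈ 0.963 mV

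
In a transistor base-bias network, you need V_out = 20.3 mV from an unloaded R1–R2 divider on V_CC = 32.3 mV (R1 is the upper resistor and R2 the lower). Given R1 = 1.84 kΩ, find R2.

R2 ≈ 3.11 kΩ

V_out/V_CC = R2/(R1+R2) = 0.6285.
R2 = R1 · 0.6285/(1 − 0.6285) = 3.113 kΩ.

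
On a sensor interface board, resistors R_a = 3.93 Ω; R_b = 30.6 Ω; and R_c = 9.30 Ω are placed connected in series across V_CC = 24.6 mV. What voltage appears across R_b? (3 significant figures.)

Series total: ΣR = 3.93 + 30.6 + 9.30 = 43.83 Ω.
By the voltage-divider rule, V = 24.6 × 30.60/43.83 = 17.17 mV.

V ≈ 17.2 mV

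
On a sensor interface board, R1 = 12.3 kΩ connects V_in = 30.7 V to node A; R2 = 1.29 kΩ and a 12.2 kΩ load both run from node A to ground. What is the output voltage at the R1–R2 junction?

R2 ‖ R_L = (1.29 × 12.2)/(1.29 + 12.2) = 1.167 kΩ.
Voltage divider with the loaded lower leg: V_out = 30.7 × 1.167/(12.3 + 1.167) = 30.7 × 0.08663 = 2.660 V.

V_out ≈ 2.66 V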